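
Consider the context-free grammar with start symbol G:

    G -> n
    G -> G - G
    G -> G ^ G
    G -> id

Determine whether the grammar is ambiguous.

Witness: id - id - id

Derivation 1: G ⇒ G - G ⇒ G - G - G ⇒ id - G - G ⇒ id - id - G ⇒ id - id - id
Derivation 2: G ⇒ G - G ⇒ id - G ⇒ id - G - G ⇒ id - id - G ⇒ id - id - id

Two distinct leftmost derivations for the same string.

Ambiguous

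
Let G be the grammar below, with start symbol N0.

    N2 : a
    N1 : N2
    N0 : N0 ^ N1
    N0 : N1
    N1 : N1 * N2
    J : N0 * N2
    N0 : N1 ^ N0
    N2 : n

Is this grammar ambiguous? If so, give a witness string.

Ambiguous

Witness: a ^ a

Derivation 1: N0 ⇒ N0 ^ N1 ⇒ N1 ^ N1 ⇒ N2 ^ N1 ⇒ a ^ N1 ⇒ a ^ N2 ⇒ a ^ a
Derivation 2: N0 ⇒ N1 ^ N0 ⇒ N2 ^ N0 ⇒ a ^ N0 ⇒ a ^ N1 ⇒ a ^ N2 ⇒ a ^ a

Two distinct leftmost derivations for the same string.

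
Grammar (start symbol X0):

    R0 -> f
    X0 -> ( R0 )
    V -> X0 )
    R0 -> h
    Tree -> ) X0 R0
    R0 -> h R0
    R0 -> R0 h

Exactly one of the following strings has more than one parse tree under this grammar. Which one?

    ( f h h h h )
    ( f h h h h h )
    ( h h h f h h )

( f h h h h ): 1 tree
( f h h h h h ): 1 tree
( h h h f h h ): 10 trees

( h h h f h h )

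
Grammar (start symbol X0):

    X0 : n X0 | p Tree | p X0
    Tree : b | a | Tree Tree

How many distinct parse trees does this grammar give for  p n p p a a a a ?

5

Parse trees for p n p p a a a a:
  [X0 p [X0 n [X0 p [X0 p [Tree [Tree a] [Tree [Tree a] [Tree [Tree a] [Tree a]]]]]]]]
  [X0 p [X0 n [X0 p [X0 p [Tree [Tree a] [Tree [Tree [Tree a] [Tree a]] [Tree a]]]]]]]
  [X0 p [X0 n [X0 p [X0 p [Tree [Tree [Tree a] [Tree a]] [Tree [Tree a] [Tree a]]]]]]]
  [X0 p [X0 n [X0 p [X0 p [Tree [Tree [Tree a] [Tree [Tree a] [Tree a]]] [Tree a]]]]]]
  [X0 p [X0 n [X0 p [X0 p [Tree [Tree [Tree [Tree a] [Tree a]] [Tree a]] [Tree a]]]]]]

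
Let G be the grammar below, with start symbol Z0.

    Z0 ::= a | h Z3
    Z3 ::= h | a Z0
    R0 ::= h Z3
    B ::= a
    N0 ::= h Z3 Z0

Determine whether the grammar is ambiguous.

Unambiguous

(R0, B, N0 are unreachable from Z0, so their rules don't affect L(Z0).) The reachable rules are right-linear with at most one rule per (nonterminal, next-terminal) pair. Each input token forces the next rule, so parsing is deterministic.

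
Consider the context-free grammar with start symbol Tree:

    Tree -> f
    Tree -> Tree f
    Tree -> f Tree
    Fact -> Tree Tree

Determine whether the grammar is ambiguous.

Witness: f f

Derivation 1: Tree ⇒ Tree f ⇒ f f
Derivation 2: Tree ⇒ f Tree ⇒ f f

Two distinct leftmost derivations for the same string.

Ambiguous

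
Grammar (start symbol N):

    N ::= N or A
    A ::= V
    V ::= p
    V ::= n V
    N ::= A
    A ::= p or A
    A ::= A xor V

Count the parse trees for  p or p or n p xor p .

Parse trees for p or p or n p xor p:
  [N [N [A [V p]]] or [A p or [A [A [V n [V p]]] xor [V p]]]]
  [N [N [A [V p]]] or [A [A p or [A [V n [V p]]]] xor [V p]]]
  [N [N [N [A [V p]]] or [A [V p]]] or [A [A [V n [V p]]] xor [V p]]]
  [N [N [A p or [A [V p]]]] or [A [A [V n [V p]]] xor [V p]]]
  [N [A p or [A p or [A [A [V n [V p]]] xor [V p]]]]]
  [N [A p or [A [A p or [A [V n [V p]]]] xor [V p]]]]
  [N [A [A p or [A p or [A [V n [V p]]]]] xor [V p]]]

7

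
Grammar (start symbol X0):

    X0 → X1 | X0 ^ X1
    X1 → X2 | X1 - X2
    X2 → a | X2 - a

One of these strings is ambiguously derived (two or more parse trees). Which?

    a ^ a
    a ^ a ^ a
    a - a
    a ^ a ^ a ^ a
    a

a ^ a: 1 tree
a ^ a ^ a: 1 tree
a - a: 2 trees
a ^ a ^ a ^ a: 1 tree
a: 1 tree

a - a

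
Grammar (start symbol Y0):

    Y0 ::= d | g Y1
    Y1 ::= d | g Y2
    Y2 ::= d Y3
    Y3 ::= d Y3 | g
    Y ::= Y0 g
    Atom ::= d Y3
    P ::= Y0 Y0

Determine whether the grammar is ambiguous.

Only Y0, Y1, Y2, Y3 are reachable from Y0; ignoring the rest: The reachable rules are right-linear with at most one rule per (nonterminal, next-terminal) pair. Each input token forces the next rule, so parsing is deterministic.

Unambiguous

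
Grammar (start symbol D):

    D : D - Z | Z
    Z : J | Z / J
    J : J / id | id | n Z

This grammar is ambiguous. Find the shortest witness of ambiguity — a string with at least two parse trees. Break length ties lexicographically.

id / id

length 1: no string has ≥2 trees
length 2: no string has ≥2 trees
length 3: id / id has 2 parse trees

Two derivations of id / id:
  D ⇒ Z ⇒ J ⇒ J / id ⇒ id / id
  D ⇒ Z ⇒ Z / J ⇒ J / J ⇒ id / J ⇒ id / id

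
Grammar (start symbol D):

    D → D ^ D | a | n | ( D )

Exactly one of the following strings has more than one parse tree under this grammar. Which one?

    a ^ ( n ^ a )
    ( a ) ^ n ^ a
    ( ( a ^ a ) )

( a ) ^ n ^ a

a ^ ( n ^ a ): 1 tree
( a ) ^ n ^ a: 2 trees
( ( a ^ a ) ): 1 tree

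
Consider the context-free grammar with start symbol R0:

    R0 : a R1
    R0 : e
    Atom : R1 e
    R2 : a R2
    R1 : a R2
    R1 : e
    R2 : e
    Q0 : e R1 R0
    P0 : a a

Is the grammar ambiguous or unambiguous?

(P0, Q0, Atom are unreachable from R0, so their rules don't affect L(R0).) The reachable rules are right-linear with at most one rule per (nonterminal, next-terminal) pair. Each input token forces the next rule, so parsing is deterministic.

Unambiguous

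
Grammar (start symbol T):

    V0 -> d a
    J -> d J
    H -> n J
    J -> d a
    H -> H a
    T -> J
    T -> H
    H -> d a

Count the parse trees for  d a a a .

Parse trees for d a a a:
  [T [H [H [H d a] a] a]]

1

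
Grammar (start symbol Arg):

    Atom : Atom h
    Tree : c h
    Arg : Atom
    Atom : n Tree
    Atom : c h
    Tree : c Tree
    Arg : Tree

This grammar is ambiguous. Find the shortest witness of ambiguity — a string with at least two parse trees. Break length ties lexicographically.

c h

length 2: c h has 2 parse trees

Two derivations of c h:
  Arg ⇒ Atom ⇒ c h
  Arg ⇒ Tree ⇒ c h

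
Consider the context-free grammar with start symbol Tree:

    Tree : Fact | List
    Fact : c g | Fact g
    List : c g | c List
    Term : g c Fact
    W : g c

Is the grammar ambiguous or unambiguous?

Ambiguous

Witness: c g

Derivation 1: Tree ⇒ Fact ⇒ c g
Derivation 2: Tree ⇒ List ⇒ c g

Two distinct leftmost derivations for the same string.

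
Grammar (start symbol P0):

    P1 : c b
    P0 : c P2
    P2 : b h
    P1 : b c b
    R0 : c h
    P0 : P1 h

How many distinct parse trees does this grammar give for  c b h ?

2

Parse trees for c b h:
  [P0 c [P2 b h]]
  [P0 [P1 c b] h]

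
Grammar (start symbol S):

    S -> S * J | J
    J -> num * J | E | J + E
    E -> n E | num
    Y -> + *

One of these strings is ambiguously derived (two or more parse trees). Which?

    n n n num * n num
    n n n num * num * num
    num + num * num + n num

n n n num * num * num

n n n num * n num: 1 tree
n n n num * num * num: 2 trees
num + num * num + n num: 1 tree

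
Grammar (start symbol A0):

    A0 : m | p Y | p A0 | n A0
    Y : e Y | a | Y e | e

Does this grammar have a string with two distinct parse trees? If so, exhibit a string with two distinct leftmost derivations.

Witness: p e e

Derivation 1: A0 ⇒ p Y ⇒ p e Y ⇒ p e e
Derivation 2: A0 ⇒ p Y ⇒ p Y e ⇒ p e e

Two distinct leftmost derivations for the same string.

Ambiguous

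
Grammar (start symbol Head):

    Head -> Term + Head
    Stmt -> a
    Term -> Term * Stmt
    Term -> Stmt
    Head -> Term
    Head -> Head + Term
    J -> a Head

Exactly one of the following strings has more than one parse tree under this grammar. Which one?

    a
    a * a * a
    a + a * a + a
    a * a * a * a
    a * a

a + a * a + a

a: 1 tree
a * a * a: 1 tree
a + a * a + a: 4 trees
a * a * a * a: 1 tree
a * a: 1 tree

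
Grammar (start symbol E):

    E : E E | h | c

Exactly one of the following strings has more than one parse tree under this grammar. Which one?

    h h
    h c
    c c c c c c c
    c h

c c c c c c c

h h: 1 tree
h c: 1 tree
c c c c c c c: 132 trees
c h: 1 tree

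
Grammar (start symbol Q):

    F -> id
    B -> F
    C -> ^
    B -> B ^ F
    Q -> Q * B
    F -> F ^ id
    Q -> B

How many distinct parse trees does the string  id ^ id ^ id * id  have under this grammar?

4

Parse trees for id ^ id ^ id * id:
  [Q [Q [B [F [F [F id] ^ id] ^ id]]] * [B [F id]]]
  [Q [Q [B [B [F id]] ^ [F [F id] ^ id]]] * [B [F id]]]
  [Q [Q [B [B [F [F id] ^ id]] ^ [F id]]] * [B [F id]]]
  [Q [Q [B [B [B [F id]] ^ [F id]] ^ [F id]]] * [B [F id]]]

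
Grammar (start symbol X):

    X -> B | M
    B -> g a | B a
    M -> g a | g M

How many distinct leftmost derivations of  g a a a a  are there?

1

Parse trees for g a a a a:
  [X [B [B [B [B g a] a] a] a]]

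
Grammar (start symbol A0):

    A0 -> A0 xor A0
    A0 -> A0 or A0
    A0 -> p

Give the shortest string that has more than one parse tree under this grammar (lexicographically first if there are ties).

p or p or p

length 1: no string has ≥2 trees
length 3: no string has ≥2 trees
length 5: p or p or p has 2 parse trees

Two derivations of p or p or p:
  A0 ⇒ A0 or A0 ⇒ A0 or A0 or A0 ⇒ p or A0 or A0 ⇒ p or p or A0 ⇒ p or p or p
  A0 ⇒ A0 or A0 ⇒ p or A0 ⇒ p or A0 or A0 ⇒ p or p or A0 ⇒ p or p or p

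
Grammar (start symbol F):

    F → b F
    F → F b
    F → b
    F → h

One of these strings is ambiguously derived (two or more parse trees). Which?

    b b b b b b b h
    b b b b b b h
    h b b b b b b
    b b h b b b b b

b b b b b b b h: 1 tree
b b b b b b h: 1 tree
h b b b b b b: 1 tree
b b h b b b b b: 21 trees

b b h b b b b b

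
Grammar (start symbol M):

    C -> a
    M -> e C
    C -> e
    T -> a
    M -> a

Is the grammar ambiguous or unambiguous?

Only M, C are reachable from M; ignoring the rest: Restricted to the reachable nonterminals, every rule has the form A → t or A → t B, and no two rules for the same A share a first terminal. The grammar encodes a DFA — one run per string.

Unambiguous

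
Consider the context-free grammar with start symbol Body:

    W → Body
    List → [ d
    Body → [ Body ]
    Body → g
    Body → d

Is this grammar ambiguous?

(W, List are unreachable from Body, so their rules don't affect L(Body).) L(Body) is { openⁿ atom closeⁿ : n ≥ 0 }. The bracket depth fixes n, and the derivation is forced at every step.

Unambiguous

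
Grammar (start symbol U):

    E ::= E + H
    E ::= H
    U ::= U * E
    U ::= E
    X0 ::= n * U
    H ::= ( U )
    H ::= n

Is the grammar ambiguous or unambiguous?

Only U, E, H are reachable from U; ignoring the rest: This is a standard precedence ladder (U over E over H), with each level left-recursive on its own operator ('*' at U, '+' at E). That structure is LR(1), hence unambiguous.

Unambiguous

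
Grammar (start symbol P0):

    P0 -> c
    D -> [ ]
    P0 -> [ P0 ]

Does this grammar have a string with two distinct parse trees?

Only P0 is reachable from P0; ignoring the rest: L(P0) is { openⁿ atom closeⁿ : n ≥ 0 }. The bracket depth fixes n, and the derivation is forced at every step.

Unambiguous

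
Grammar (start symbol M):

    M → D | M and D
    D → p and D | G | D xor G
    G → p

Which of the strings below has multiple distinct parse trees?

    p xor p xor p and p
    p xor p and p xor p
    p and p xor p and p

p and p xor p and p

p xor p xor p and p: 1 tree
p xor p and p xor p: 1 tree
p and p xor p and p: 3 trees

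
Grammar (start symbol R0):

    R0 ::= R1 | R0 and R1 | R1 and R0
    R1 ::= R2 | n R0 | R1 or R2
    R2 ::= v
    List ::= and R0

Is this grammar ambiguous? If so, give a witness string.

Witness: v and v

Derivation 1: R0 ⇒ R0 and R1 ⇒ R1 and R1 ⇒ R2 and R1 ⇒ v and R1 ⇒ v and R2 ⇒ v and v
Derivation 2: R0 ⇒ R1 and R0 ⇒ R2 and R0 ⇒ v and R0 ⇒ v and R1 ⇒ v and R2 ⇒ v and v

Two distinct leftmost derivations for the same string.

Ambiguous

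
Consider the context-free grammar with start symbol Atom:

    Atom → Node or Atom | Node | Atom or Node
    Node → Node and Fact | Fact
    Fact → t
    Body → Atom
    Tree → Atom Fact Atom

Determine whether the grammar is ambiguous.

Ambiguous

Witness: t or t

Derivation 1: Atom ⇒ Node or Atom ⇒ Fact or Atom ⇒ t or Atom ⇒ t or Node ⇒ t or Fact ⇒ t or t
Derivation 2: Atom ⇒ Atom or Node ⇒ Node or Node ⇒ Fact or Node ⇒ t or Node ⇒ t or Fact ⇒ t or t

Two distinct leftmost derivations for the same string.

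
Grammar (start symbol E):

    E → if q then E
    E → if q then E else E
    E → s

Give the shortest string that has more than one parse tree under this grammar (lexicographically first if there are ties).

if q then if q then s else s

length 1: no string has ≥2 trees
length 4: no string has ≥2 trees
length 6: no string has ≥2 trees
length 7: no string has ≥2 trees
length 9: if q then if q then s else s has 2 parse trees

Two derivations of if q then if q then s else s:
  E ⇒ if q then E ⇒ if q then if q then E else E ⇒ if q then if q then s else E ⇒ if q then if q then s else s
  E ⇒ if q then E else E ⇒ if q then if q then E else E ⇒ if q then if q then s else E ⇒ if q then if q then s else s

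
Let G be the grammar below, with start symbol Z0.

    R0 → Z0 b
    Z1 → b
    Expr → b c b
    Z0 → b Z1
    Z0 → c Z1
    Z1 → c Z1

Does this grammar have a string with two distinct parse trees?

Unambiguous

Only Z0, Z1 are reachable from Z0; ignoring the rest: Each reachable nonterminal has at most one production per leading terminal, and all productions are right-linear; the derivation is determined token-by-token.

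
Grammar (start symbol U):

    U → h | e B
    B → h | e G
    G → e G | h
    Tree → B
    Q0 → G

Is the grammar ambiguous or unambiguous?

Unambiguous

Only U, B, G are reachable from U; ignoring the rest: Restricted to the reachable nonterminals, every rule has the form A → t or A → t B, and no two rules for the same A share a first terminal. The grammar encodes a DFA — one run per string.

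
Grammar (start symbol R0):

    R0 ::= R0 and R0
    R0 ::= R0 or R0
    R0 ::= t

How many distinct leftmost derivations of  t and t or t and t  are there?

Parse trees for t and t or t and t:
  [R0 [R0 t] and [R0 [R0 [R0 t] or [R0 t]] and [R0 t]]]
  [R0 [R0 t] and [R0 [R0 t] or [R0 [R0 t] and [R0 t]]]]
  [R0 [R0 [R0 t] and [R0 [R0 t] or [R0 t]]] and [R0 t]]
  [R0 [R0 [R0 [R0 t] and [R0 t]] or [R0 t]] and [R0 t]]
  [R0 [R0 [R0 t] and [R0 t]] or [R0 [R0 t] and [R0 t]]]

5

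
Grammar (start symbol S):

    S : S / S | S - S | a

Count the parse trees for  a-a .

1

Parse trees for a-a:
  [S [S a] - [S a]]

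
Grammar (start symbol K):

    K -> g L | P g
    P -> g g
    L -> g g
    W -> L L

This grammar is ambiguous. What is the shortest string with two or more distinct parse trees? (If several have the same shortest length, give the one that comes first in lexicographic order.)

length 3: g g g has 2 parse trees

Two derivations of g g g:
  K ⇒ g L ⇒ g g g
  K ⇒ P g ⇒ g g g

g g g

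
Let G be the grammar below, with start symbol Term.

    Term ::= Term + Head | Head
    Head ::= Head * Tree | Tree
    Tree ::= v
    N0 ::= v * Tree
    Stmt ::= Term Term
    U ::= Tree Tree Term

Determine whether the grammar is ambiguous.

Unambiguous

(N0, Stmt, U are unreachable from Term, so their rules don't affect L(Term).) Term → Term + Head | Head  ;  Head → Head * Tree | Tree  — a left-associative chain with Tree at the bottom. Each string factors uniquely by precedence.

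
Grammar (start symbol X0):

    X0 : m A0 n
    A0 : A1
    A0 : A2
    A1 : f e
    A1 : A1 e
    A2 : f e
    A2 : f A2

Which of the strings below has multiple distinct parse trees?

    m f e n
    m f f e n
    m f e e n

m f e n

m f e n: 2 trees
m f f e n: 1 tree
m f e e n: 1 tree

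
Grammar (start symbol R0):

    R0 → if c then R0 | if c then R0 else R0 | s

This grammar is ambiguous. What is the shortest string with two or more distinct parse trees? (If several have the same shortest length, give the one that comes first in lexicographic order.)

length 1: no string has ≥2 trees
length 4: no string has ≥2 trees
length 6: no string has ≥2 trees
length 7: no string has ≥2 trees
length 9: if c then if c then s else s has 2 parse trees

Two derivations of if c then if c then s else s:
  R0 ⇒ if c then R0 ⇒ if c then if c then R0 else R0 ⇒ if c then if c then s else R0 ⇒ if c then if c then s else s
  R0 ⇒ if c then R0 else R0 ⇒ if c then if c then R0 else R0 ⇒ if c then if c then s else R0 ⇒ if c then if c then s else s

if c then if c then s else s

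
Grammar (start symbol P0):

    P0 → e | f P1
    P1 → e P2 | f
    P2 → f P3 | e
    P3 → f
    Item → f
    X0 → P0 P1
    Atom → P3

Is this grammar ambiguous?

Unambiguous

(Item, X0, Atom are unreachable from P0, so their rules don't affect L(P0).) Restricted to the reachable nonterminals, every rule has the form A → t or A → t B, and no two rules for the same A share a first terminal. The grammar encodes a DFA — one run per string.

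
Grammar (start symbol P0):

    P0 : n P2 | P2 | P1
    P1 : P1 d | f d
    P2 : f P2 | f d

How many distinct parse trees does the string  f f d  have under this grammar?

1

Parse trees for f f d:
  [P0 [P2 f [P2 f d]]]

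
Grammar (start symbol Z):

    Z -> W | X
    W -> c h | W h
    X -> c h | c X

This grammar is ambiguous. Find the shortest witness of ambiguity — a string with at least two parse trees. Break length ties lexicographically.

length 2: c h has 2 parse trees

Two derivations of c h:
  Z ⇒ W ⇒ c h
  Z ⇒ X ⇒ c h

c h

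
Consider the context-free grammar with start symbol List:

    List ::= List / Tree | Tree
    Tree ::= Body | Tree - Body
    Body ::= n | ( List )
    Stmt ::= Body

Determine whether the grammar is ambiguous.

Only List, Tree, Body are reachable from List; ignoring the rest: The grammar is stratified — List handles '/' (left-recursive), Tree handles '-', Body atoms. Each operator has a fixed associativity and precedence level, so every string has one parse.

Unambiguous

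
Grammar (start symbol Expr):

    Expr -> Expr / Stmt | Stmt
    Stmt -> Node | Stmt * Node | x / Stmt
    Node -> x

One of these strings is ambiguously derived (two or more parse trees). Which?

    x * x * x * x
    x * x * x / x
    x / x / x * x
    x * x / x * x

x * x * x * x: 1 tree
x * x * x / x: 1 tree
x / x / x * x: 7 trees
x * x / x * x: 1 tree

x / x / x * x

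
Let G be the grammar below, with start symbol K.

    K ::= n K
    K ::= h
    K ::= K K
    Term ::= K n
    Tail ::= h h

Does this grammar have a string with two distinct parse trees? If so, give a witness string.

Witness: h h h

Derivation 1: K ⇒ K K ⇒ h K ⇒ h K K ⇒ h h K ⇒ h h h
Derivation 2: K ⇒ K K ⇒ K K K ⇒ h K K ⇒ h h K ⇒ h h h

Two distinct leftmost derivations for the same string.

Ambiguous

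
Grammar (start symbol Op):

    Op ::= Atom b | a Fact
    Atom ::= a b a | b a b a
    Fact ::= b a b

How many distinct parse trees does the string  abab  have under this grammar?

2

Parse trees for abab:
  [Op [Atom a b a] b]
  [Op a [Fact b a b]]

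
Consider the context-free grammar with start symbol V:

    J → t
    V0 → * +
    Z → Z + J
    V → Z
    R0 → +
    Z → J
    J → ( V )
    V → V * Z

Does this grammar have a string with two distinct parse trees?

Unambiguous

(V0, R0 are unreachable from V, so their rules don't affect L(V).) V → V * Z | Z  ;  Z → Z + J | J  — a left-associative chain with J at the bottom. Each string factors uniquely by precedence.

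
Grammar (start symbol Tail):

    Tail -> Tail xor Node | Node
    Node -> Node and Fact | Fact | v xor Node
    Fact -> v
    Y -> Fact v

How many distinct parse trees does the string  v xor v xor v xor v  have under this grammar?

Parse trees for v xor v xor v xor v:
  [Tail [Tail [Node [Fact v]]] xor [Node v xor [Node v xor [Node [Fact v]]]]]
  [Tail [Tail [Tail [Node [Fact v]]] xor [Node [Fact v]]] xor [Node v xor [Node [Fact v]]]]
  [Tail [Tail [Node v xor [Node [Fact v]]]] xor [Node v xor [Node [Fact v]]]]
  [Tail [Tail [Tail [Node [Fact v]]] xor [Node v xor [Node [Fact v]]]] xor [Node [Fact v]]]
  [Tail [Tail [Tail [Tail [Node [Fact v]]] xor [Node [Fact v]]] xor [Node [Fact v]]] xor [Node [Fact v]]]
  [Tail [Tail [Tail [Node v xor [Node [Fact v]]]] xor [Node [Fact v]]] xor [Node [Fact v]]]
  [Tail [Tail [Node v xor [Node v xor [Node [Fact v]]]]] xor [Node [Fact v]]]
  [Tail [Node v xor [Node v xor [Node v xor [Node [Fact v]]]]]]

8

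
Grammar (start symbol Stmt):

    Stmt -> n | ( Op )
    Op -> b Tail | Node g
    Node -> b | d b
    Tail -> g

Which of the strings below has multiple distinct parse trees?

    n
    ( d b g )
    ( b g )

n: 1 tree
( d b g ): 1 tree
( b g ): 2 trees

( b g )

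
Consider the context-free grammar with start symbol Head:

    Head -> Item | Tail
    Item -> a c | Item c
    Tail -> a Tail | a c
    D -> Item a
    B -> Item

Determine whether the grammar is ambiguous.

Ambiguous

Witness: a c

Derivation 1: Head ⇒ Item ⇒ a c
Derivation 2: Head ⇒ Tail ⇒ a c

Two distinct leftmost derivations for the same string.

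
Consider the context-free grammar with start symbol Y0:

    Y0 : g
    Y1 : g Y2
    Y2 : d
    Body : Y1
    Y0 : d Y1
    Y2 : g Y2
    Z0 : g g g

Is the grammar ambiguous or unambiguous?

Unambiguous

Only Y0, Y1, Y2 are reachable from Y0; ignoring the rest: Restricted to the reachable nonterminals, every rule has the form A → t or A → t B, and no two rules for the same A share a first terminal. The grammar encodes a DFA — one run per string.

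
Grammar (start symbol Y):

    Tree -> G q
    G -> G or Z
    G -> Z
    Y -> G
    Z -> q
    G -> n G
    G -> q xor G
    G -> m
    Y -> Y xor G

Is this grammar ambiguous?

Witness: q xor m

Derivation 1: Y ⇒ G ⇒ q xor G ⇒ q xor m
Derivation 2: Y ⇒ Y xor G ⇒ G xor G ⇒ Z xor G ⇒ q xor G ⇒ q xor m

Two distinct leftmost derivations for the same string.

Ambiguous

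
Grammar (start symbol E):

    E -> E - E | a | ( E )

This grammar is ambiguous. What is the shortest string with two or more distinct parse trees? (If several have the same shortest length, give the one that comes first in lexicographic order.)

length 1: no string has ≥2 trees
length 3: no string has ≥2 trees
length 5: a - a - a has 2 parse trees

Two derivations of a - a - a:
  E ⇒ E - E ⇒ E - E - E ⇒ a - E - E ⇒ a - a - E ⇒ a - a - a
  E ⇒ E - E ⇒ a - E ⇒ a - E - E ⇒ a - a - E ⇒ a - a - a

a - a - a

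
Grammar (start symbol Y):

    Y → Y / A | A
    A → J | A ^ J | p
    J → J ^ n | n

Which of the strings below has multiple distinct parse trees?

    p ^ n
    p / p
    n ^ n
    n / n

p ^ n: 1 tree
p / p: 1 tree
n ^ n: 2 trees
n / n: 1 tree

n ^ n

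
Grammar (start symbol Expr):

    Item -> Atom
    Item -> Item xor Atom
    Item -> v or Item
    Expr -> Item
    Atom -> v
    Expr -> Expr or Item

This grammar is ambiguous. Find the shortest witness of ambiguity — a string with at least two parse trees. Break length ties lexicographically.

length 1: no string has ≥2 trees
length 3: v or v has 2 parse trees

Two derivations of v or v:
  Expr ⇒ Item ⇒ v or Item ⇒ v or Atom ⇒ v or v
  Expr ⇒ Expr or Item ⇒ Item or Item ⇒ Atom or Item ⇒ v or Item ⇒ v or Atom ⇒ v or v

v or v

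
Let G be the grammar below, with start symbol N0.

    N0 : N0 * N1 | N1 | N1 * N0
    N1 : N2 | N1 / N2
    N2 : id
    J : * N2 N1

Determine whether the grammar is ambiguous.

Witness: id * id

Derivation 1: N0 ⇒ N0 * N1 ⇒ N1 * N1 ⇒ N2 * N1 ⇒ id * N1 ⇒ id * N2 ⇒ id * id
Derivation 2: N0 ⇒ N1 * N0 ⇒ N2 * N0 ⇒ id * N0 ⇒ id * N1 ⇒ id * N2 ⇒ id * id

Two distinct leftmost derivations for the same string.

Ambiguous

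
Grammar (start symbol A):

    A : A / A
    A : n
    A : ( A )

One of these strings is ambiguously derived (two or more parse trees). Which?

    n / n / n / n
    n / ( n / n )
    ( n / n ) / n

n / n / n / n

n / n / n / n: 5 trees
n / ( n / n ): 1 tree
( n / n ) / n: 1 tree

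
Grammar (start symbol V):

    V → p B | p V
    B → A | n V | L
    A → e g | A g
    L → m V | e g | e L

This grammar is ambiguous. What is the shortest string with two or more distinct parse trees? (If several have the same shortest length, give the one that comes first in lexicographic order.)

p e g

length 3: p e g has 2 parse trees

Two derivations of p e g:
  V ⇒ p B ⇒ p A ⇒ p e g
  V ⇒ p B ⇒ p L ⇒ p e g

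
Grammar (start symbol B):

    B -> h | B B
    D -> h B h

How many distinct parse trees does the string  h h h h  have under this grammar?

Parse trees for h h h h:
  [B [B h] [B [B h] [B [B h] [B h]]]]
  [B [B h] [B [B [B h] [B h]] [B h]]]
  [B [B [B h] [B h]] [B [B h] [B h]]]
  [B [B [B h] [B [B h] [B h]]] [B h]]
  [B [B [B [B h] [B h]] [B h]] [B h]]

5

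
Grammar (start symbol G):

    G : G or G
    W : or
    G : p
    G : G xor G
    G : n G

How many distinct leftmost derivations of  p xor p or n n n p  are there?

Parse trees for p xor p or n n n p:
  [G [G [G p] xor [G p]] or [G n [G n [G n [G p]]]]]
  [G [G p] xor [G [G p] or [G n [G n [G n [G p]]]]]]

2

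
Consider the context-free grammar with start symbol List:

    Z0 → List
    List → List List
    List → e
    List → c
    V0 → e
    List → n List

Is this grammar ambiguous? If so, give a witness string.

Witness: c c c

Derivation 1: List ⇒ List List ⇒ List List List ⇒ c List List ⇒ c c List ⇒ c c c
Derivation 2: List ⇒ List List ⇒ c List ⇒ c List List ⇒ c c List ⇒ c c c

Two distinct leftmost derivations for the same string.

Ambiguous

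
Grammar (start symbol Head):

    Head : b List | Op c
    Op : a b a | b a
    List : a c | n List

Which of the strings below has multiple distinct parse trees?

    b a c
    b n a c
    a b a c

b a c: 2 trees
b n a c: 1 tree
a b a c: 1 tree

b a c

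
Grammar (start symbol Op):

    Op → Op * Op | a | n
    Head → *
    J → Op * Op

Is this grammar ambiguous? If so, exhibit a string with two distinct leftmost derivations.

Witness: a * a * a

Derivation 1: Op ⇒ Op * Op ⇒ Op * Op * Op ⇒ a * Op * Op ⇒ a * a * Op ⇒ a * a * a
Derivation 2: Op ⇒ Op * Op ⇒ a * Op ⇒ a * Op * Op ⇒ a * a * Op ⇒ a * a * a

Two distinct leftmost derivations for the same string.

Ambiguous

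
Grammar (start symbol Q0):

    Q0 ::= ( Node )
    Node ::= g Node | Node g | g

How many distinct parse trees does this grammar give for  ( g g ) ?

2

Parse trees for ( g g ):
  [Q0 ( [Node g [Node g]] )]
  [Q0 ( [Node [Node g] g] )]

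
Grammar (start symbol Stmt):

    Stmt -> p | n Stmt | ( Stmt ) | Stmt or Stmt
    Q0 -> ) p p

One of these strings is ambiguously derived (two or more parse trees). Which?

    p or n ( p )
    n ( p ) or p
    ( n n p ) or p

n ( p ) or p

p or n ( p ): 1 tree
n ( p ) or p: 2 trees
( n n p ) or p: 1 tree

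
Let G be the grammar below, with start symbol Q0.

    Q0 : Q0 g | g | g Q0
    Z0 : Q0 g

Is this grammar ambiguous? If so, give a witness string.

Ambiguous

Witness: g g

Derivation 1: Q0 ⇒ Q0 g ⇒ g g
Derivation 2: Q0 ⇒ g Q0 ⇒ g g

Two distinct leftmost derivations for the same string.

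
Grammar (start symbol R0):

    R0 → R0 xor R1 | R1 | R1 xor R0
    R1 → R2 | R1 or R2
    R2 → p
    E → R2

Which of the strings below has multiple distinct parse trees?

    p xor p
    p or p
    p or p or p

p xor p

p xor p: 2 trees
p or p: 1 tree
p or p or p: 1 tree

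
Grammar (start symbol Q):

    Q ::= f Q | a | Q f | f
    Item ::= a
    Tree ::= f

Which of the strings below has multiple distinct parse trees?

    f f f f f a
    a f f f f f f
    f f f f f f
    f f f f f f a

f f f f f a: 1 tree
a f f f f f f: 1 tree
f f f f f f: 32 trees
f f f f f f a: 1 tree

f f f f f f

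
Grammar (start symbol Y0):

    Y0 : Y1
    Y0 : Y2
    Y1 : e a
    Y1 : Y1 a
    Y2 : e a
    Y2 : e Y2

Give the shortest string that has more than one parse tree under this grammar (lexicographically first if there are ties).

e a

length 2: e a has 2 parse trees

Two derivations of e a:
  Y0 ⇒ Y1 ⇒ e a
  Y0 ⇒ Y2 ⇒ e a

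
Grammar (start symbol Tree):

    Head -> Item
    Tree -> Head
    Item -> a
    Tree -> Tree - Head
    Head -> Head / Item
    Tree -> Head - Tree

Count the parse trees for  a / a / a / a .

1

Parse trees for a / a / a / a:
  [Tree [Head [Head [Head [Head [Item a]] / [Item a]] / [Item a]] / [Item a]]]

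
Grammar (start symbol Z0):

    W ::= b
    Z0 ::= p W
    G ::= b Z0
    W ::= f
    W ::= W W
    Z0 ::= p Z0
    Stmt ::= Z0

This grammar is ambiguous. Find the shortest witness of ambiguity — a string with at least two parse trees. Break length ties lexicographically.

p b b b

length 2: no string has ≥2 trees
length 3: no string has ≥2 trees
length 4: p b b b has 2 parse trees

Two derivations of p b b b:
  Z0 ⇒ p W ⇒ p W W ⇒ p b W ⇒ p b W W ⇒ p b b W ⇒ p b b b
  Z0 ⇒ p W ⇒ p W W ⇒ p W W W ⇒ p b W W ⇒ p b b W ⇒ p b b b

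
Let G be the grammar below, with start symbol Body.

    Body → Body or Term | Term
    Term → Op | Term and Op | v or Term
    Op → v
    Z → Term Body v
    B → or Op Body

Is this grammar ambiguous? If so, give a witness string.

Witness: v or v

Derivation 1: Body ⇒ Body or Term ⇒ Term or Term ⇒ Op or Term ⇒ v or Term ⇒ v or Op ⇒ v or v
Derivation 2: Body ⇒ Term ⇒ v or Term ⇒ v or Op ⇒ v or v

Two distinct leftmost derivations for the same string.

Ambiguous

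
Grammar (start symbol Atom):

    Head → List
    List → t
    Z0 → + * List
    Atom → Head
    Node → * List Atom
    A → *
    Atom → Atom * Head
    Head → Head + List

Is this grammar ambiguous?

Unambiguous

Only Atom, Head, List are reachable from Atom; ignoring the rest: The grammar is stratified — Atom handles '*' (left-recursive), Head handles '+', List atoms. Each operator has a fixed associativity and precedence level, so every string has one parse.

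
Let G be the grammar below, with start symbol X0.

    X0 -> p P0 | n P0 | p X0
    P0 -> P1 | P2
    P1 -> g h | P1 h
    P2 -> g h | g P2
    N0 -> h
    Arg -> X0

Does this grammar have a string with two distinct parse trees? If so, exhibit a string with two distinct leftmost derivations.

Ambiguous

Witness: n g h

Derivation 1: X0 ⇒ n P0 ⇒ n P1 ⇒ n g h
Derivation 2: X0 ⇒ n P0 ⇒ n P2 ⇒ n g h

Two distinct leftmost derivations for the same string.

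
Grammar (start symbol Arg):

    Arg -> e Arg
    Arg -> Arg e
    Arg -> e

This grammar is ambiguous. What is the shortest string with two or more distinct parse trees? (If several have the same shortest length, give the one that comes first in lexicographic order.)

length 1: no string has ≥2 trees
length 2: e e has 2 parse trees

Two derivations of e e:
  Arg ⇒ e Arg ⇒ e e
  Arg ⇒ Arg e ⇒ e e

e e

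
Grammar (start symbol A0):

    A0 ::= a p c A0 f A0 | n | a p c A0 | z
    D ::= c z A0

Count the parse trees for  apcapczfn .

2

Parse trees for apcapczfn:
  [A0 a p c [A0 a p c [A0 z]] f [A0 n]]
  [A0 a p c [A0 a p c [A0 z] f [A0 n]]]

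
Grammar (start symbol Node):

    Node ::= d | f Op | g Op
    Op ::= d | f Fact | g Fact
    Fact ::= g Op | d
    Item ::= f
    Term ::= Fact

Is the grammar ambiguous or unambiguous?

Only Node, Op, Fact are reachable from Node; ignoring the rest: The reachable rules are right-linear with at most one rule per (nonterminal, next-terminal) pair. Each input token forces the next rule, so parsing is deterministic.

Unambiguous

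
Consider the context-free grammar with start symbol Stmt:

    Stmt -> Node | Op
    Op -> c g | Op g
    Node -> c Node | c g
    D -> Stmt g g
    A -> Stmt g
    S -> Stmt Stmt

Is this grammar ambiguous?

Ambiguous

Witness: c g

Derivation 1: Stmt ⇒ Node ⇒ c g
Derivation 2: Stmt ⇒ Op ⇒ c g

Two distinct leftmost derivations for the same string.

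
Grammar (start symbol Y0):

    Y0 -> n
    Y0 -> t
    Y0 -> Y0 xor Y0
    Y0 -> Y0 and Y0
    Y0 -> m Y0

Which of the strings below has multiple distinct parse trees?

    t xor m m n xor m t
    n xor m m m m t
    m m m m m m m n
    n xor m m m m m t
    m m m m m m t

t xor m m n xor m t

t xor m m n xor m t: 4 trees
n xor m m m m t: 1 tree
m m m m m m m n: 1 tree
n xor m m m m m t: 1 tree
m m m m m m t: 1 tree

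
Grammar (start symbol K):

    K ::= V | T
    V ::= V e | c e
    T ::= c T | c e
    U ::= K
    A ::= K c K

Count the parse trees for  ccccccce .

1

Parse trees for ccccccce:
  [K [T c [T c [T c [T c [T c [T c [T c e]]]]]]]]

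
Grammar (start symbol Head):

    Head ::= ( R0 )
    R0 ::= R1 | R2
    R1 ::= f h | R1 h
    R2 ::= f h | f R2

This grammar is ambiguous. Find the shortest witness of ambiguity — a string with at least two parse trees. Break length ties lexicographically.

( f h )

length 4: ( f h ) has 2 parse trees

Two derivations of ( f h ):
  Head ⇒ ( R0 ) ⇒ ( R1 ) ⇒ ( f h )
  Head ⇒ ( R0 ) ⇒ ( R2 ) ⇒ ( f h )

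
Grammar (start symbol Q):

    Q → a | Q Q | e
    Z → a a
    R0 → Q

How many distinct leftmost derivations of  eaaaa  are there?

14

Parse trees for eaaaa (showing first 6 of 14):
  [Q [Q e] [Q [Q a] [Q [Q a] [Q [Q a] [Q a]]]]]
  [Q [Q e] [Q [Q a] [Q [Q [Q a] [Q a]] [Q a]]]]
  [Q [Q e] [Q [Q [Q a] [Q a]] [Q [Q a] [Q a]]]]
  [Q [Q e] [Q [Q [Q a] [Q [Q a] [Q a]]] [Q a]]]
  [Q [Q e] [Q [Q [Q [Q a] [Q a]] [Q a]] [Q a]]]
  [Q [Q [Q e] [Q a]] [Q [Q a] [Q [Q a] [Q a]]]]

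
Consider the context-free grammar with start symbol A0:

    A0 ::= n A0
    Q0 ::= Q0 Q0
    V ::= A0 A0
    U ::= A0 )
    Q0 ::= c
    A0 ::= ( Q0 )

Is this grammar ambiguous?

Ambiguous

Witness: ( c c c )

Derivation 1: A0 ⇒ ( Q0 ) ⇒ ( Q0 Q0 ) ⇒ ( Q0 Q0 Q0 ) ⇒ ( c Q0 Q0 ) ⇒ ( c c Q0 ) ⇒ ( c c c )
Derivation 2: A0 ⇒ ( Q0 ) ⇒ ( Q0 Q0 ) ⇒ ( c Q0 ) ⇒ ( c Q0 Q0 ) ⇒ ( c c Q0 ) ⇒ ( c c c )

Two distinct leftmost derivations for the same string.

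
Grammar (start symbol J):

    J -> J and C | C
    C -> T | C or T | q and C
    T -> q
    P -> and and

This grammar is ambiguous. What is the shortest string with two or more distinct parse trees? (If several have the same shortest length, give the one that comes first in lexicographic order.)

length 1: no string has ≥2 trees
length 3: q and q has 2 parse trees

Two derivations of q and q:
  J ⇒ J and C ⇒ C and C ⇒ T and C ⇒ q and C ⇒ q and T ⇒ q and q
  J ⇒ C ⇒ q and C ⇒ q and T ⇒ q and q

q and q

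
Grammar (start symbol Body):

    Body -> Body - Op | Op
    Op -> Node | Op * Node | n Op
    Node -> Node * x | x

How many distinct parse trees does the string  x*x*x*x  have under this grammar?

Parse trees for x*x*x*x:
  [Body [Op [Node [Node [Node [Node x] * x] * x] * x]]]
  [Body [Op [Op [Node x]] * [Node [Node [Node x] * x] * x]]]
  [Body [Op [Op [Node [Node x] * x]] * [Node [Node x] * x]]]
  [Body [Op [Op [Op [Node x]] * [Node x]] * [Node [Node x] * x]]]
  [Body [Op [Op [Node [Node [Node x] * x] * x]] * [Node x]]]
  [Body [Op [Op [Op [Node x]] * [Node [Node x] * x]] * [Node x]]]
  [Body [Op [Op [Op [Node [Node x] * x]] * [Node x]] * [Node x]]]
  [Body [Op [Op [Op [Op [Node x]] * [Node x]] * [Node x]] * [Node x]]]

8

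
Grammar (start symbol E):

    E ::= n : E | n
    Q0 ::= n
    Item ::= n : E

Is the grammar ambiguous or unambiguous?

Unambiguous

Only E is reachable from E; ignoring the rest: The reachable grammar is A → atom sep A | atom. Each atom is followed by either the separator (recurse) or end-of-string (stop) — no choice point.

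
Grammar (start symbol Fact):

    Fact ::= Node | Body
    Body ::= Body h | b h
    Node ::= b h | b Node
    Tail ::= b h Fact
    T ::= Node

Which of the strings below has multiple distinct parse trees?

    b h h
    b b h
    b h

b h

b h h: 1 tree
b b h: 1 tree
b h: 2 trees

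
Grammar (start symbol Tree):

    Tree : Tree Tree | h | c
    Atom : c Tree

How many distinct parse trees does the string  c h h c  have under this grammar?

5

Parse trees for c h h c:
  [Tree [Tree c] [Tree [Tree h] [Tree [Tree h] [Tree c]]]]
  [Tree [Tree c] [Tree [Tree [Tree h] [Tree h]] [Tree c]]]
  [Tree [Tree [Tree c] [Tree h]] [Tree [Tree h] [Tree c]]]
  [Tree [Tree [Tree c] [Tree [Tree h] [Tree h]]] [Tree c]]
  [Tree [Tree [Tree [Tree c] [Tree h]] [Tree h]] [Tree c]]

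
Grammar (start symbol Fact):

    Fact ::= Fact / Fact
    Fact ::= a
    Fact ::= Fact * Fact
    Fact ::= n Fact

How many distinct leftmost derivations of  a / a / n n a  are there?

Parse trees for a / a / n n a:
  [Fact [Fact a] / [Fact [Fact a] / [Fact n [Fact n [Fact a]]]]]
  [Fact [Fact [Fact a] / [Fact a]] / [Fact n [Fact n [Fact a]]]]

2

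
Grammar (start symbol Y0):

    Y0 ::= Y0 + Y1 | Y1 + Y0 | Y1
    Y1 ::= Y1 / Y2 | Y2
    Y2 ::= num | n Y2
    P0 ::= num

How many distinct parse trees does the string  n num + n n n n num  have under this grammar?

2

Parse trees for n num + n n n n num:
  [Y0 [Y0 [Y1 [Y2 n [Y2 num]]]] + [Y1 [Y2 n [Y2 n [Y2 n [Y2 n [Y2 num]]]]]]]
  [Y0 [Y1 [Y2 n [Y2 num]]] + [Y0 [Y1 [Y2 n [Y2 n [Y2 n [Y2 n [Y2 num]]]]]]]]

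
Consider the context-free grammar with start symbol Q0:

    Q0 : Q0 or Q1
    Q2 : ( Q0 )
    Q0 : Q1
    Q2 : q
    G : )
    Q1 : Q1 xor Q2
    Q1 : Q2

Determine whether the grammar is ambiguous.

Only Q0, Q1, Q2 are reachable from Q0; ignoring the rest: The grammar is stratified — Q0 handles 'or' (left-recursive), Q1 handles 'xor', Q2 atoms. Each operator has a fixed associativity and precedence level, so every string has one parse.

Unambiguous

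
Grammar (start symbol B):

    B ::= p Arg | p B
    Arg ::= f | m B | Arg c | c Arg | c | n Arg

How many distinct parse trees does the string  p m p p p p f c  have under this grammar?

2

Parse trees for p m p p p p f c:
  [B p [Arg m [B p [B p [B p [B p [Arg [Arg f] c]]]]]]]
  [B p [Arg [Arg m [B p [B p [B p [B p [Arg f]]]]]] c]]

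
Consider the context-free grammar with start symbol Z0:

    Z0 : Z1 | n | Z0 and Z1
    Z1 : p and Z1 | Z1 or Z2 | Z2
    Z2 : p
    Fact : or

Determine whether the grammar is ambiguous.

Witness: p and p

Derivation 1: Z0 ⇒ Z1 ⇒ p and Z1 ⇒ p and Z2 ⇒ p and p
Derivation 2: Z0 ⇒ Z0 and Z1 ⇒ Z1 and Z1 ⇒ Z2 and Z1 ⇒ p and Z1 ⇒ p and Z2 ⇒ p and p

Two distinct leftmost derivations for the same string.

Ambiguous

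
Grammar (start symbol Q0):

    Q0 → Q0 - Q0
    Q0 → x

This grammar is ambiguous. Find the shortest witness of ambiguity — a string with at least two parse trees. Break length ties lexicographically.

x - x - x

length 1: no string has ≥2 trees
length 3: no string has ≥2 trees
length 5: x - x - x has 2 parse trees

Two derivations of x - x - x:
  Q0 ⇒ Q0 - Q0 ⇒ Q0 - Q0 - Q0 ⇒ x - Q0 - Q0 ⇒ x - x - Q0 ⇒ x - x - x
  Q0 ⇒ Q0 - Q0 ⇒ x - Q0 ⇒ x - Q0 - Q0 ⇒ x - x - Q0 ⇒ x - x - x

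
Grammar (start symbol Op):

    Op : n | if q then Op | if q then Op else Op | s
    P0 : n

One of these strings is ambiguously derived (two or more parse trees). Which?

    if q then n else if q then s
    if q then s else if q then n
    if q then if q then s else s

if q then if q then s else s

if q then n else if q then s: 1 tree
if q then s else if q then n: 1 tree
if q then if q then s else s: 2 trees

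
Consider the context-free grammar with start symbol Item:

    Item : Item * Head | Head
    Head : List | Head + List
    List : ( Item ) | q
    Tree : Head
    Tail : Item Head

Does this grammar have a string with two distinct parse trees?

Unambiguous

Only Item, Head, List are reachable from Item; ignoring the rest: This is a standard precedence ladder (Item over Head over List), with each level left-recursive on its own operator ('*' at Item, '+' at Head). That structure is LR(1), hence unambiguous.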